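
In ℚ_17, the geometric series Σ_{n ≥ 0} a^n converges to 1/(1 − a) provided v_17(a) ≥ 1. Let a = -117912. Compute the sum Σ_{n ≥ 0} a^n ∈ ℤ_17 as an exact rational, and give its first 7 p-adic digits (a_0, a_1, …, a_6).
Σ a^n = 1/(1 − a) = 1/117913;  first 7 digits = (1, 0, 0, 10, 15, 16, 14)

v_17(a) = 3 ≥ 1, so the series converges in ℤ_17 to 1/(1 − a) = 1/(1 − (-117912)) = 1/117913. Expand this rational in ℤ_17: compute digits iteratively via d_i = x_i mod 17, x_{i+1} = (x_i − d_i)/17. The first 7 digits are (1, 0, 0, 10, 15, 16, 14).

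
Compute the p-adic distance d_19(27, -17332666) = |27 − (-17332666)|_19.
d_19(27, -17332666) = 1/2476099

Step 1 — x − y = 27 − (-17332666) = 17332693. Step 2 — v_19(17332693) = 5 (factor: 17332693 = (19^5 · 7); the sign does not affect v_p). Step 3 — |x − y|_19 = 19^{-5} = 1/2476099.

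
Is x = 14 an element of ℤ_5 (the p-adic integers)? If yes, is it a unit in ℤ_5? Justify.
x ∈ ℤ_5^× (unit); v_5(x) = 0

ℤ_5 = {x ∈ ℚ_5 : v_5(x) ≥ 0} and ℤ_5^× = {x ∈ ℤ_5 : v_5(x) = 0}. Here v_5(14) = v_5(num) − v_5(den) = 0; compare against these criteria.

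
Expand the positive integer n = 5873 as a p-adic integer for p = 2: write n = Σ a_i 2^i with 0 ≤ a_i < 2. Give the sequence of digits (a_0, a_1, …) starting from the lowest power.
(a_0, a_1, …) = (1, 0, 0, 0, 1, 1, 1, 1, 0, 1, 1, 0, 1)

Repeated division by 2 gives the digits low-to-high: 5873 = 1 + 1·2^4 + 1·2^5 + 1·2^6 + 1·2^7 + 1·2^9 + 1·2^10 + 1·2^12. Digit sequence: (1, 0, 0, 0, 1, 1, 1, 1, 0, 1, 1, 0, 1).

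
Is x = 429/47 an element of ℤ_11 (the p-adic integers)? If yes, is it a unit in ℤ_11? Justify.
x ∈ ℤ_11 but not a unit; v_11(x) = 1 > 0

ℤ_11 = {x ∈ ℚ_11 : v_11(x) ≥ 0} and ℤ_11^× = {x ∈ ℤ_11 : v_11(x) = 0}. Here v_11(429/47) = v_11(num) − v_11(den) = 1; compare against these criteria.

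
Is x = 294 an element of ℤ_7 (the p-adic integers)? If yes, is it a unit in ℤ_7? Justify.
x ∈ ℤ_7 but not a unit; v_7(x) = 2 > 0

ℤ_7 = {x ∈ ℚ_7 : v_7(x) ≥ 0} and ℤ_7^× = {x ∈ ℤ_7 : v_7(x) = 0}. Here v_7(294) = v_7(num) − v_7(den) = 2; compare against these criteria.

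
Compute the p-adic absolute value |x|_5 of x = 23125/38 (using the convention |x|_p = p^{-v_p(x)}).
|23125/38|_5 = 1/625

Step 1 — compute v_5(x) by factoring powers of 5 out of the numerator and denominator: v_5(23125/38) = 4. Step 2 — apply |x|_p = p^{-v_p(x)} = 5^{-4} = 1/625.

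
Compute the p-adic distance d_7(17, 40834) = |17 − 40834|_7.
d_7(17, 40834) = 1/2401

Step 1 — x − y = 17 − 40834 = -40817. Step 2 — v_7(-40817) = 4 (factor: -40817 = −(7^4 · 17); the sign does not affect v_p). Step 3 — |x − y|_7 = 7^{-4} = 1/2401.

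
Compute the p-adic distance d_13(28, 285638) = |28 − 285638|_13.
d_13(28, 285638) = 1/28561

Step 1 — x − y = 28 − 285638 = -285610. Step 2 — v_13(-285610) = 4 (factor: -285610 = −(13^4 · 10); the sign does not affect v_p). Step 3 — |x − y|_13 = 13^{-4} = 1/28561.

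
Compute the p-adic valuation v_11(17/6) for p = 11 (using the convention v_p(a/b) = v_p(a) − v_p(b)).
v_11(17/6) = 0

Factor powers of 11 from the numerator and denominator of the reduced fraction: 17 = 11^0 · 17 and 6 = 11^0 · 6. Apply v_p(a/b) = v_p(a) − v_p(b): v_11(17/6) = 0 − 0 = 0.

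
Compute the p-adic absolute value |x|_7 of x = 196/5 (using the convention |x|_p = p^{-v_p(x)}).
|196/5|_7 = 1/49

Step 1 — compute v_7(x) by factoring powers of 7 out of the numerator and denominator: v_7(196/5) = 2. Step 2 — apply |x|_p = p^{-v_p(x)} = 7^{-2} = 1/49.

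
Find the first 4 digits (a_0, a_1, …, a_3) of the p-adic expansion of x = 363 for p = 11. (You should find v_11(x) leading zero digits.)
(a_0, …, a_3) = (0, 0, 3, 0)

v_11(363) = 2, so a_0 = ... = a_1 = 0. Factor out: x = 11^2 · u with u = 3 a unit in ℤ_11. Expand u iteratively via a_{v+i} = u_i mod 11, u_{i+1} = (u_i − a_{v+i})/11:
  u_0 = 3;  a_2 = 3;  u_1 = (u_0 − 3)/11 = 0
  u_1 = 0;  a_3 = 0;  u_2 = (u_1 − 0)/11 = 0
Digits: (0, 0, 3, 0).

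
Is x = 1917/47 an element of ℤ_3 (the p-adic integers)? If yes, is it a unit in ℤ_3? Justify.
x ∈ ℤ_3 but not a unit; v_3(x) = 3 > 0

ℤ_3 = {x ∈ ℚ_3 : v_3(x) ≥ 0} and ℤ_3^× = {x ∈ ℤ_3 : v_3(x) = 0}. Here v_3(1917/47) = v_3(num) − v_3(den) = 3; compare against these criteria.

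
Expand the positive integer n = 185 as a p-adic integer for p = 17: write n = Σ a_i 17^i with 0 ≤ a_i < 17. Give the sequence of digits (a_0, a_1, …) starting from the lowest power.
(a_0, a_1, …) = (15, 10)

Repeated division by 17 gives the digits low-to-high: 185 = 15 + 10·17^1. Digit sequence: (15, 10).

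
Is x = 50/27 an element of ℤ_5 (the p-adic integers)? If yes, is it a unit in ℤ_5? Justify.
x ∈ ℤ_5 but not a unit; v_5(x) = 2 > 0

ℤ_5 = {x ∈ ℚ_5 : v_5(x) ≥ 0} and ℤ_5^× = {x ∈ ℤ_5 : v_5(x) = 0}. Here v_5(50/27) = v_5(num) − v_5(den) = 2; compare against these criteria.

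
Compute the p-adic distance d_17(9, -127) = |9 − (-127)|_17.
d_17(9, -127) = 1/17

Step 1 — x − y = 9 − (-127) = 136. Step 2 — v_17(136) = 1 (factor: 136 = (17^1 · 8); the sign does not affect v_p). Step 3 — |x − y|_17 = 17^{-1} = 1/17.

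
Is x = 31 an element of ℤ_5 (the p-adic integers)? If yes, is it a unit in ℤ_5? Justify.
x ∈ ℤ_5^× (unit); v_5(x) = 0

ℤ_5 = {x ∈ ℚ_5 : v_5(x) ≥ 0} and ℤ_5^× = {x ∈ ℤ_5 : v_5(x) = 0}. Here v_5(31) = v_5(num) − v_5(den) = 0; compare against these criteria.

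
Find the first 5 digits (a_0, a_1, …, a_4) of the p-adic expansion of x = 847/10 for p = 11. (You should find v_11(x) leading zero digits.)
(a_0, …, a_4) = (0, 0, 4, 3, 3)

v_11(847/10) = 2, so a_0 = ... = a_1 = 0. Factor out: x = 11^2 · u with u = 7/10 a unit in ℤ_11. Expand u iteratively via a_{v+i} = u_i mod 11, u_{i+1} = (u_i − a_{v+i})/11:
  u_0 = 7/10;  a_2 = 4;  u_1 = (u_0 − 4)/11 = -3/10
  u_1 = -3/10;  a_3 = 3;  u_2 = (u_1 − 3)/11 = -3/10
  u_2 = -3/10;  a_4 = 3;  u_3 = (u_2 − 3)/11 = -3/10
Digits: (0, 0, 4, 3, 3).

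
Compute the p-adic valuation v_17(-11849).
v_17(-11849) = 2

v_17(n) is the largest exponent k such that 17^k divides n. Factor out: -11849 = -17^2 · 41. (Sign doesn't affect v_p.) So v_17(-11849) = 2.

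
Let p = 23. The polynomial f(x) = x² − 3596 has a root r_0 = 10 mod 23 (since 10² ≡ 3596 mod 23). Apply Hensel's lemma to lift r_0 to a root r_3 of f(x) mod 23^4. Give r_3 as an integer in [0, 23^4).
r_3 = 203744 (mod 279841)

Hensel's recurrence: r_{i+1} = r_i − f(r_i)·(f′(r_i))^{-1} mod 23^{i+2}, with f′(x) = 2x. Iterate:
  r_0 = 10 (mod 23)
  r_1 = 79 (mod 529)
  r_2 = 9072 (mod 12167)
  r_3 = 203744 (mod 279841)
Final: r_3 = 203744, and one checks f(r_3) ≡ 0 mod 23^4.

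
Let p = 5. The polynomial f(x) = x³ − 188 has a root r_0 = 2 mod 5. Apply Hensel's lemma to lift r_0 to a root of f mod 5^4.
r_3 = 217 (mod 625)

Hensel: r_{i+1} = r_i − f(r_i)/f′(r_i) mod 5^{i+2}, where f′(x) = 3x². Iterate:
  r_0 = 2 (mod 5)
  r_1 = 17 (mod 25)
  r_2 = 92 (mod 125)
  r_3 = 217 (mod 625)
Final: r = 217 with f(r) ≡ 0 mod 5^4.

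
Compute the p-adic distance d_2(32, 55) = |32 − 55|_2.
d_2(32, 55) = 1

Step 1 — x − y = 32 − 55 = -23. Step 2 — v_2(-23) = 0 (factor: -23 = −(2^0 · 23); the sign does not affect v_p). Step 3 — |x − y|_2 = 2^{0} = 1.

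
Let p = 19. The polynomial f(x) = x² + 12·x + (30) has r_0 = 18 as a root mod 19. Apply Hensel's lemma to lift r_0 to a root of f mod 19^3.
r_2 = 4654 (mod 6859)

Hensel: r_{i+1} = r_i − f(r_i)·(f′(r_i))^{-1} mod 19^{i+2}, f′(x) = 2x + 12. Iterate:
  r_0 = 18 (mod 19)
  r_1 = 322 (mod 361)
  r_2 = 4654 (mod 6859)
Final: r = 4654 satisfies f(r) ≡ 0 mod 19^3.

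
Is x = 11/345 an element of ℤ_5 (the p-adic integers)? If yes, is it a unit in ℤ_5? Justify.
x ∉ ℤ_5 (v_5(x) = -1 < 0)

ℤ_5 = {x ∈ ℚ_5 : v_5(x) ≥ 0} and ℤ_5^× = {x ∈ ℤ_5 : v_5(x) = 0}. Here v_5(11/345) = v_5(num) − v_5(den) = -1; compare against these criteria.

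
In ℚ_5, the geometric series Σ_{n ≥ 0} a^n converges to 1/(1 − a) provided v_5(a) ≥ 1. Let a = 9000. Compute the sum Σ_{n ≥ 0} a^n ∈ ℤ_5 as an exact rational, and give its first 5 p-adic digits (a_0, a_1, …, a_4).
Σ a^n = 1/(1 − a) = -1/8999;  first 5 digits = (1, 0, 0, 2, 4)

v_5(a) = 3 ≥ 1, so the series converges in ℤ_5 to 1/(1 − a) = 1/(1 − 9000) = -1/8999. Expand this rational in ℤ_5: compute digits iteratively via d_i = x_i mod 5, x_{i+1} = (x_i − d_i)/5. The first 5 digits are (1, 0, 0, 2, 4).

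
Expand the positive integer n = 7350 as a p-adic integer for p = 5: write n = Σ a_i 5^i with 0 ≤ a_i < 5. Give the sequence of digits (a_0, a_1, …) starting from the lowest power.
(a_0, a_1, …) = (0, 0, 4, 3, 1, 2)

Repeated division by 5 gives the digits low-to-high: 7350 = 4·5^2 + 3·5^3 + 1·5^4 + 2·5^5. Digit sequence: (0, 0, 4, 3, 1, 2).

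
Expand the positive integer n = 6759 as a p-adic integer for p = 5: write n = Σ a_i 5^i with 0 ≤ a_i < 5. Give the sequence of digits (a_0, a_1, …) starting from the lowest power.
(a_0, a_1, …) = (4, 1, 0, 4, 0, 2)

Repeated division by 5 gives the digits low-to-high: 6759 = 4 + 1·5^1 + 4·5^3 + 2·5^5. Digit sequence: (4, 1, 0, 4, 0, 2).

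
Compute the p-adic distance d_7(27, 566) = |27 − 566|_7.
d_7(27, 566) = 1/49

Step 1 — x − y = 27 − 566 = -539. Step 2 — v_7(-539) = 2 (factor: -539 = −(7^2 · 11); the sign does not affect v_p). Step 3 — |x − y|_7 = 7^{-2} = 1/49.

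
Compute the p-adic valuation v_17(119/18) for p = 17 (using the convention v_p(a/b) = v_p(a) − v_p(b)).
v_17(119/18) = 1

Factor powers of 17 from the numerator and denominator of the reduced fraction: 119 = 17^1 · 7 and 18 = 17^0 · 18. Apply v_p(a/b) = v_p(a) − v_p(b): v_17(119/18) = 1 − 0 = 1.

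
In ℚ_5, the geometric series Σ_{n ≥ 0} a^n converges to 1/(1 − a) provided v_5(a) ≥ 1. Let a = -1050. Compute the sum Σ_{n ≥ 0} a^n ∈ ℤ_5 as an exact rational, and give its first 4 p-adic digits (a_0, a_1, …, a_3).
Σ a^n = 1/(1 − a) = 1/1051;  first 4 digits = (1, 0, 3, 1)

v_5(a) = 2 ≥ 1, so the series converges in ℤ_5 to 1/(1 − a) = 1/(1 − (-1050)) = 1/1051. Expand this rational in ℤ_5: compute digits iteratively via d_i = x_i mod 5, x_{i+1} = (x_i − d_i)/5. The first 4 digits are (1, 0, 3, 1).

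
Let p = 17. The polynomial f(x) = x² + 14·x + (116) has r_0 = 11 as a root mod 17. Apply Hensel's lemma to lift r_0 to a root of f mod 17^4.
r_3 = 63251 (mod 83521)

Hensel: r_{i+1} = r_i − f(r_i)·(f′(r_i))^{-1} mod 17^{i+2}, f′(x) = 2x + 14. Iterate:
  r_0 = 11 (mod 17)
  r_1 = 249 (mod 289)
  r_2 = 4295 (mod 4913)
  r_3 = 63251 (mod 83521)
Final: r = 63251 satisfies f(r) ≡ 0 mod 17^4.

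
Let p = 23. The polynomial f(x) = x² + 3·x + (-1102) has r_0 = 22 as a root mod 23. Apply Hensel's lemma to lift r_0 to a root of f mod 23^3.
r_2 = 11154 (mod 12167)

Hensel: r_{i+1} = r_i − f(r_i)·(f′(r_i))^{-1} mod 23^{i+2}, f′(x) = 2x + 3. Iterate:
  r_0 = 22 (mod 23)
  r_1 = 45 (mod 529)
  r_2 = 11154 (mod 12167)
Final: r = 11154 satisfies f(r) ≡ 0 mod 23^3.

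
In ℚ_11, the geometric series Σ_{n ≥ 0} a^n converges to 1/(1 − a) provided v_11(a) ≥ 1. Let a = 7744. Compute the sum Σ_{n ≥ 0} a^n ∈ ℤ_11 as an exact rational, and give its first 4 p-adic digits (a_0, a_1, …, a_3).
Σ a^n = 1/(1 − a) = -1/7743;  first 4 digits = (1, 0, 9, 5)

v_11(a) = 2 ≥ 1, so the series converges in ℤ_11 to 1/(1 − a) = 1/(1 − 7744) = -1/7743. Expand this rational in ℤ_11: compute digits iteratively via d_i = x_i mod 11, x_{i+1} = (x_i − d_i)/11. The first 4 digits are (1, 0, 9, 5).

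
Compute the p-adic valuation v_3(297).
v_3(297) = 3

v_3(n) is the largest exponent k such that 3^k divides n. Factor out: 297 = 3^3 · 11. (Sign doesn't affect v_p.) So v_3(297) = 3.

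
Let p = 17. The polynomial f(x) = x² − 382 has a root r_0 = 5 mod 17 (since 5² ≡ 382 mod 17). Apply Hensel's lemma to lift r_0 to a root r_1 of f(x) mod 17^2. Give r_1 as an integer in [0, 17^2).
r_1 = 243 (mod 289)

Hensel's recurrence: r_{i+1} = r_i − f(r_i)·(f′(r_i))^{-1} mod 17^{i+2}, with f′(x) = 2x. Iterate:
  r_0 = 5 (mod 17)
  r_1 = 243 (mod 289)
Final: r_1 = 243, and one checks f(r_1) ≡ 0 mod 17^2.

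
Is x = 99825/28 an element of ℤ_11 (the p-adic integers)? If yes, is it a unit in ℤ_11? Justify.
x ∈ ℤ_11 but not a unit; v_11(x) = 3 > 0

ℤ_11 = {x ∈ ℚ_11 : v_11(x) ≥ 0} and ℤ_11^× = {x ∈ ℤ_11 : v_11(x) = 0}. Here v_11(99825/28) = v_11(num) − v_11(den) = 3; compare against these criteria.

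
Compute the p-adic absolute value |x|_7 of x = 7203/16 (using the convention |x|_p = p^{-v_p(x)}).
|7203/16|_7 = 1/2401

Step 1 — compute v_7(x) by factoring powers of 7 out of the numerator and denominator: v_7(7203/16) = 4. Step 2 — apply |x|_p = p^{-v_p(x)} = 7^{-4} = 1/2401.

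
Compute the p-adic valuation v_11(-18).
v_11(-18) = 0

v_11(n) is the largest exponent k such that 11^k divides n. Factor out: -18 = -11^0 · 18. (Sign doesn't affect v_p.) So v_11(-18) = 0.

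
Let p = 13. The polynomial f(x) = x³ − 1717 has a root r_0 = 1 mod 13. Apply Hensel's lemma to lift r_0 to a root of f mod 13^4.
r_3 = 7333 (mod 28561)

Hensel: r_{i+1} = r_i − f(r_i)/f′(r_i) mod 13^{i+2}, where f′(x) = 3x². Iterate:
  r_0 = 1 (mod 13)
  r_1 = 66 (mod 169)
  r_2 = 742 (mod 2197)
  r_3 = 7333 (mod 28561)
Final: r = 7333 with f(r) ≡ 0 mod 13^4.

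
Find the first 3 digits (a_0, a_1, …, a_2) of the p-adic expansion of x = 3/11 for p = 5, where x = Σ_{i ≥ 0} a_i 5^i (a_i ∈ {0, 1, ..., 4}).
(a_0, …, a_2) = (3, 4, 0)

v_5(3/11) = 0 (numerator and denominator both coprime to 5), so x ∈ ℤ_5^×. Compute digits iteratively via a_i = x_i mod 5, x_{i+1} = (x_i − a_i)/5, with x_0 = x:
  x_0 = 3/11;  a_0 = 3;  x_1 = (x_0 − 3)/5 = -6/11
  x_1 = -6/11;  a_1 = 4;  x_2 = (x_1 − 4)/5 = -10/11
  x_2 = -10/11;  a_2 = 0;  x_3 = (x_2 − 0)/5 = -2/11
Digits: (3, 4, 0).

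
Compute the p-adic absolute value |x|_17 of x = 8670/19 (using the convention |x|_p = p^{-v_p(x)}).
|8670/19|_17 = 1/289

Step 1 — compute v_17(x) by factoring powers of 17 out of the numerator and denominator: v_17(8670/19) = 2. Step 2 — apply |x|_p = p^{-v_p(x)} = 17^{-2} = 1/289.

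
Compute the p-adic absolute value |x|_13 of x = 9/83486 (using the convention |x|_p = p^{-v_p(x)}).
|9/83486|_13 = 2197

Step 1 — compute v_13(x) by factoring powers of 13 out of the numerator and denominator: v_13(9/83486) = -3. Step 2 — apply |x|_p = p^{-v_p(x)} = 13^{3} = 2197.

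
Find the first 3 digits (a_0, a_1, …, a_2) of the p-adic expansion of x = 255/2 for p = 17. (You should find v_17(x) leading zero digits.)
(a_0, …, a_2) = (0, 16, 8)

v_17(255/2) = 1, so a_0 = ... = a_0 = 0. Factor out: x = 17^1 · u with u = 15/2 a unit in ℤ_17. Expand u iteratively via a_{v+i} = u_i mod 17, u_{i+1} = (u_i − a_{v+i})/17:
  u_0 = 15/2;  a_1 = 16;  u_1 = (u_0 − 16)/17 = -1/2
  u_1 = -1/2;  a_2 = 8;  u_2 = (u_1 − 8)/17 = -1/2
Digits: (0, 16, 8).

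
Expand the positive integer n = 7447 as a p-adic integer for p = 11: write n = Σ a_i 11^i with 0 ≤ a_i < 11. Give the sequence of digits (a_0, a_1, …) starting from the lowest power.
(a_0, a_1, …) = (0, 6, 6, 5)

Repeated division by 11 gives the digits low-to-high: 7447 = 6·11^1 + 6·11^2 + 5·11^3. Digit sequence: (0, 6, 6, 5).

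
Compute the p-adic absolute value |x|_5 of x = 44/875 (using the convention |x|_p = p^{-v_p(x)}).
|44/875|_5 = 125

Step 1 — compute v_5(x) by factoring powers of 5 out of the numerator and denominator: v_5(44/875) = -3. Step 2 — apply |x|_p = p^{-v_p(x)} = 5^{3} = 125.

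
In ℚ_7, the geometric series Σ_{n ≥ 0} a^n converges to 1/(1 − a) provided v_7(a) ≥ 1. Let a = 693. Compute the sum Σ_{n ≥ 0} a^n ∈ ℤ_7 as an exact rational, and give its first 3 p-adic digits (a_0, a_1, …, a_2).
Σ a^n = 1/(1 − a) = -1/692;  first 3 digits = (1, 1, 1)

v_7(a) = 1 ≥ 1, so the series converges in ℤ_7 to 1/(1 − a) = 1/(1 − 693) = -1/692. Expand this rational in ℤ_7: compute digits iteratively via d_i = x_i mod 7, x_{i+1} = (x_i − d_i)/7. The first 3 digits are (1, 1, 1).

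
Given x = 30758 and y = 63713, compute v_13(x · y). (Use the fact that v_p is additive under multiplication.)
v_13(1959684454) = 6

v_p(x) = 3 (factor: 30758 = 13^3 · 14); v_p(y) = 3 (factor: 63713 = 13^3 · 29). Additivity: v_p(xy) = v_p(x) + v_p(y) = 3 + 3 = 6. (Direct check: xy = 1959684454 = 13^6 · (406).)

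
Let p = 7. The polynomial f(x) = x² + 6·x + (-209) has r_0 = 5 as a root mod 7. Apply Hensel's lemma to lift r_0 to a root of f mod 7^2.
r_1 = 33 (mod 49)

Hensel: r_{i+1} = r_i − f(r_i)·(f′(r_i))^{-1} mod 7^{i+2}, f′(x) = 2x + 6. Iterate:
  r_0 = 5 (mod 7)
  r_1 = 33 (mod 49)
Final: r = 33 satisfies f(r) ≡ 0 mod 7^2.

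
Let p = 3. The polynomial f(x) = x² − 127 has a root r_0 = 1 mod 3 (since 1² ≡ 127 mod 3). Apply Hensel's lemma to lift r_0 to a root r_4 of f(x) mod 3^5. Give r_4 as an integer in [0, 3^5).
r_4 = 145 (mod 243)

Hensel's recurrence: r_{i+1} = r_i − f(r_i)·(f′(r_i))^{-1} mod 3^{i+2}, with f′(x) = 2x. Iterate:
  r_0 = 1 (mod 3)
  r_1 = 1 (mod 9)
  r_2 = 10 (mod 27)
  r_3 = 64 (mod 81)
  r_4 = 145 (mod 243)
Final: r_4 = 145, and one checks f(r_4) ≡ 0 mod 3^5.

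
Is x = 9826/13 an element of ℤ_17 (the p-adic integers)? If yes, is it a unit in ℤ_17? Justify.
x ∈ ℤ_17 but not a unit; v_17(x) = 3 > 0

ℤ_17 = {x ∈ ℚ_17 : v_17(x) ≥ 0} and ℤ_17^× = {x ∈ ℤ_17 : v_17(x) = 0}. Here v_17(9826/13) = v_17(num) − v_17(den) = 3; compare against these criteria.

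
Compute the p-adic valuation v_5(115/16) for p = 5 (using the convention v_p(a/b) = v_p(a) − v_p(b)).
v_5(115/16) = 1

Factor powers of 5 from the numerator and denominator of the reduced fraction: 115 = 5^1 · 23 and 16 = 5^0 · 16. Apply v_p(a/b) = v_p(a) − v_p(b): v_5(115/16) = 1 − 0 = 1.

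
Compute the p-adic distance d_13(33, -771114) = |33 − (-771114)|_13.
d_13(33, -771114) = 1/28561

Step 1 — x − y = 33 − (-771114) = 771147. Step 2 — v_13(771147) = 4 (factor: 771147 = (13^4 · 27); the sign does not affect v_p). Step 3 — |x − y|_13 = 13^{-4} = 1/28561.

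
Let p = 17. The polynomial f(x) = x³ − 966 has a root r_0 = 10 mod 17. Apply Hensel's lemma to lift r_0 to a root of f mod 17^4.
r_3 = 55600 (mod 83521)

Hensel: r_{i+1} = r_i − f(r_i)/f′(r_i) mod 17^{i+2}, where f′(x) = 3x². Iterate:
  r_0 = 10 (mod 17)
  r_1 = 112 (mod 289)
  r_2 = 1557 (mod 4913)
  r_3 = 55600 (mod 83521)
Final: r = 55600 with f(r) ≡ 0 mod 17^4.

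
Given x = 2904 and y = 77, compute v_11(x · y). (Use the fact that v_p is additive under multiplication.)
v_11(223608) = 3

v_p(x) = 2 (factor: 2904 = 11^2 · 24); v_p(y) = 1 (factor: 77 = 11^1 · 7). Additivity: v_p(xy) = v_p(x) + v_p(y) = 2 + 1 = 3. (Direct check: xy = 223608 = 11^3 · (168).)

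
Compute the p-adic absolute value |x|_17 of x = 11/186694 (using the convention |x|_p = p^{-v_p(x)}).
|11/186694|_17 = 4913

Step 1 — compute v_17(x) by factoring powers of 17 out of the numerator and denominator: v_17(11/186694) = -3. Step 2 — apply |x|_p = p^{-v_p(x)} = 17^{3} = 4913.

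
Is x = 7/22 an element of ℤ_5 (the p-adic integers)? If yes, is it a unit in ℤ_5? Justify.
x ∈ ℤ_5^× (unit); v_5(x) = 0

ℤ_5 = {x ∈ ℚ_5 : v_5(x) ≥ 0} and ℤ_5^× = {x ∈ ℤ_5 : v_5(x) = 0}. Here v_5(7/22) = v_5(num) − v_5(den) = 0; compare against these criteria.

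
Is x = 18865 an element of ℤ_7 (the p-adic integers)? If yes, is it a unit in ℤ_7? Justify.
x ∈ ℤ_7 but not a unit; v_7(x) = 3 > 0

ℤ_7 = {x ∈ ℚ_7 : v_7(x) ≥ 0} and ℤ_7^× = {x ∈ ℤ_7 : v_7(x) = 0}. Here v_7(18865) = v_7(num) − v_7(den) = 3; compare against these criteria.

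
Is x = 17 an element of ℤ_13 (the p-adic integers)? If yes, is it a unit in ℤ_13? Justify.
x ∈ ℤ_13^× (unit); v_13(x) = 0

ℤ_13 = {x ∈ ℚ_13 : v_13(x) ≥ 0} and ℤ_13^× = {x ∈ ℤ_13 : v_13(x) = 0}. Here v_13(17) = v_13(num) − v_13(den) = 0; compare against these criteria.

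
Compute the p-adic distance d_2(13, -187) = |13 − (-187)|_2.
d_2(13, -187) = 1/8

Step 1 — x − y = 13 − (-187) = 200. Step 2 — v_2(200) = 3 (factor: 200 = (2^3 · 25); the sign does not affect v_p). Step 3 — |x − y|_2 = 2^{-3} = 1/8.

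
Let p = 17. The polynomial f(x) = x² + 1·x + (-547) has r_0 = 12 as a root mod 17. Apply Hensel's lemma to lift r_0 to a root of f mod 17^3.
r_2 = 3276 (mod 4913)

Hensel: r_{i+1} = r_i − f(r_i)·(f′(r_i))^{-1} mod 17^{i+2}, f′(x) = 2x + 1. Iterate:
  r_0 = 12 (mod 17)
  r_1 = 97 (mod 289)
  r_2 = 3276 (mod 4913)
Final: r = 3276 satisfies f(r) ≡ 0 mod 17^3.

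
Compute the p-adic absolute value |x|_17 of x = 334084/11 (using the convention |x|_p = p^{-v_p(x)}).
|334084/11|_17 = 1/83521

Step 1 — compute v_17(x) by factoring powers of 17 out of the numerator and denominator: v_17(334084/11) = 4. Step 2 — apply |x|_p = p^{-v_p(x)} = 17^{-4} = 1/83521.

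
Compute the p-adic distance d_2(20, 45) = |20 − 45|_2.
d_2(20, 45) = 1

Step 1 — x − y = 20 − 45 = -25. Step 2 — v_2(-25) = 0 (factor: -25 = −(2^0 · 25); the sign does not affect v_p). Step 3 — |x − y|_2 = 2^{0} = 1.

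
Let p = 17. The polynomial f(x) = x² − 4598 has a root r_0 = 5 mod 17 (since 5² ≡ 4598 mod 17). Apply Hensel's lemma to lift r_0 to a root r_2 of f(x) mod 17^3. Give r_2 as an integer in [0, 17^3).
r_2 = 838 (mod 4913)

Hensel's recurrence: r_{i+1} = r_i − f(r_i)·(f′(r_i))^{-1} mod 17^{i+2}, with f′(x) = 2x. Iterate:
  r_0 = 5 (mod 17)
  r_1 = 260 (mod 289)
  r_2 = 838 (mod 4913)
Final: r_2 = 838, and one checks f(r_2) ≡ 0 mod 17^3.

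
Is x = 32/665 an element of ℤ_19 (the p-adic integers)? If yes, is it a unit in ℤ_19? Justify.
x ∉ ℤ_19 (v_19(x) = -1 < 0)

ℤ_19 = {x ∈ ℚ_19 : v_19(x) ≥ 0} and ℤ_19^× = {x ∈ ℤ_19 : v_19(x) = 0}. Here v_19(32/665) = v_19(num) − v_19(den) = -1; compare against these criteria.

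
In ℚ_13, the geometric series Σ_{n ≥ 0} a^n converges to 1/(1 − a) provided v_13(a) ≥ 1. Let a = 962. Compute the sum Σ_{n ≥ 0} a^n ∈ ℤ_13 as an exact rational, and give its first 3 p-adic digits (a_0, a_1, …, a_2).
Σ a^n = 1/(1 − a) = -1/961;  first 3 digits = (1, 9, 8)

v_13(a) = 1 ≥ 1, so the series converges in ℤ_13 to 1/(1 − a) = 1/(1 − 962) = -1/961. Expand this rational in ℤ_13: compute digits iteratively via d_i = x_i mod 13, x_{i+1} = (x_i − d_i)/13. The first 3 digits are (1, 9, 8).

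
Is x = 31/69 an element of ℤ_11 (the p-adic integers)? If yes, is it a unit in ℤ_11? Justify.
x ∈ ℤ_11^× (unit); v_11(x) = 0

ℤ_11 = {x ∈ ℚ_11 : v_11(x) ≥ 0} and ℤ_11^× = {x ∈ ℤ_11 : v_11(x) = 0}. Here v_11(31/69) = v_11(num) − v_11(den) = 0; compare against these criteria.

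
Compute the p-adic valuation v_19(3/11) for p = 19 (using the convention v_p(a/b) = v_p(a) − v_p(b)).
v_19(3/11) = 0

Factor powers of 19 from the numerator and denominator of the reduced fraction: 3 = 19^0 · 3 and 11 = 19^0 · 11. Apply v_p(a/b) = v_p(a) − v_p(b): v_19(3/11) = 0 − 0 = 0.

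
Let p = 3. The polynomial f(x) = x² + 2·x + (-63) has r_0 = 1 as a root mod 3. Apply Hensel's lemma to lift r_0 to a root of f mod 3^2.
r_1 = 7 (mod 9)

Hensel: r_{i+1} = r_i − f(r_i)·(f′(r_i))^{-1} mod 3^{i+2}, f′(x) = 2x + 2. Iterate:
  r_0 = 1 (mod 3)
  r_1 = 7 (mod 9)
Final: r = 7 satisfies f(r) ≡ 0 mod 3^2.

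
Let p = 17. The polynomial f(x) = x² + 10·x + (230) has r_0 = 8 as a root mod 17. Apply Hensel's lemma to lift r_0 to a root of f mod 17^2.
r_1 = 127 (mod 289)

Hensel: r_{i+1} = r_i − f(r_i)·(f′(r_i))^{-1} mod 17^{i+2}, f′(x) = 2x + 10. Iterate:
  r_0 = 8 (mod 17)
  r_1 = 127 (mod 289)
Final: r = 127 satisfies f(r) ≡ 0 mod 17^2.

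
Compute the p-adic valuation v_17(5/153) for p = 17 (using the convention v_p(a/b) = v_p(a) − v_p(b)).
v_17(5/153) = -1

Factor powers of 17 from the numerator and denominator of the reduced fraction: 5 = 17^0 · 5 and 153 = 17^1 · 9. Apply v_p(a/b) = v_p(a) − v_p(b): v_17(5/153) = 0 − 1 = -1.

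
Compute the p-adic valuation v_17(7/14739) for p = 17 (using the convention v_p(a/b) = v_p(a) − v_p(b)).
v_17(7/14739) = -3

Factor powers of 17 from the numerator and denominator of the reduced fraction: 7 = 17^0 · 7 and 14739 = 17^3 · 3. Apply v_p(a/b) = v_p(a) − v_p(b): v_17(7/14739) = 0 − 3 = -3.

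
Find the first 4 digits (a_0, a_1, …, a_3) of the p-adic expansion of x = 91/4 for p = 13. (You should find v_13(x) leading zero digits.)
(a_0, …, a_3) = (0, 5, 3, 3)

v_13(91/4) = 1, so a_0 = ... = a_0 = 0. Factor out: x = 13^1 · u with u = 7/4 a unit in ℤ_13. Expand u iteratively via a_{v+i} = u_i mod 13, u_{i+1} = (u_i − a_{v+i})/13:
  u_0 = 7/4;  a_1 = 5;  u_1 = (u_0 − 5)/13 = -1/4
  u_1 = -1/4;  a_2 = 3;  u_2 = (u_1 − 3)/13 = -1/4
  u_2 = -1/4;  a_3 = 3;  u_3 = (u_2 − 3)/13 = -1/4
Digits: (0, 5, 3, 3).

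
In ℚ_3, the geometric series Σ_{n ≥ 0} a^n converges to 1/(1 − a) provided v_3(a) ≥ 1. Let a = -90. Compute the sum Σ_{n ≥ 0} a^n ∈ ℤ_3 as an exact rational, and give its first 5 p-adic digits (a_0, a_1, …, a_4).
Σ a^n = 1/(1 − a) = 1/91;  first 5 digits = (1, 0, 2, 2, 2)

v_3(a) = 2 ≥ 1, so the series converges in ℤ_3 to 1/(1 − a) = 1/(1 − (-90)) = 1/91. Expand this rational in ℤ_3: compute digits iteratively via d_i = x_i mod 3, x_{i+1} = (x_i − d_i)/3. The first 5 digits are (1, 0, 2, 2, 2).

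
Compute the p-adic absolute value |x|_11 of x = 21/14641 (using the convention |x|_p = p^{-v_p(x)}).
|21/14641|_11 = 14641

Step 1 — compute v_11(x) by factoring powers of 11 out of the numerator and denominator: v_11(21/14641) = -4. Step 2 — apply |x|_p = p^{-v_p(x)} = 11^{4} = 14641.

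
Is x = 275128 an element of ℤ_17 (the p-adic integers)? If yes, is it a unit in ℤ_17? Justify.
x ∈ ℤ_17 but not a unit; v_17(x) = 3 > 0

ℤ_17 = {x ∈ ℚ_17 : v_17(x) ≥ 0} and ℤ_17^× = {x ∈ ℤ_17 : v_17(x) = 0}. Here v_17(275128) = v_17(num) − v_17(den) = 3; compare against these criteria.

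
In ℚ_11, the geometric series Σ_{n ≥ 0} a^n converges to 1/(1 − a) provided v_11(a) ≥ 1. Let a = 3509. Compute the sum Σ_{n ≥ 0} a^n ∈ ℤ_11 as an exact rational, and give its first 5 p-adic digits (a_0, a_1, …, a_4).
Σ a^n = 1/(1 − a) = -1/3508;  first 5 digits = (1, 0, 7, 2, 5)

v_11(a) = 2 ≥ 1, so the series converges in ℤ_11 to 1/(1 − a) = 1/(1 − 3509) = -1/3508. Expand this rational in ℤ_11: compute digits iteratively via d_i = x_i mod 11, x_{i+1} = (x_i − d_i)/11. The first 5 digits are (1, 0, 7, 2, 5).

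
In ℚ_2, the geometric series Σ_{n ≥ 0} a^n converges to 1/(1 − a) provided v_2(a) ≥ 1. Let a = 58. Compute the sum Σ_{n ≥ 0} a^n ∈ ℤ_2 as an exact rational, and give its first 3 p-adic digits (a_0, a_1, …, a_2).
Σ a^n = 1/(1 − a) = -1/57;  first 3 digits = (1, 1, 1)

v_2(a) = 1 ≥ 1, so the series converges in ℤ_2 to 1/(1 − a) = 1/(1 − 58) = -1/57. Expand this rational in ℤ_2: compute digits iteratively via d_i = x_i mod 2, x_{i+1} = (x_i − d_i)/2. The first 3 digits are (1, 1, 1).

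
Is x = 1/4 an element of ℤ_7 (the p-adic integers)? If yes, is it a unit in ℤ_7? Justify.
x ∈ ℤ_7^× (unit); v_7(x) = 0

ℤ_7 = {x ∈ ℚ_7 : v_7(x) ≥ 0} and ℤ_7^× = {x ∈ ℤ_7 : v_7(x) = 0}. Here v_7(1/4) = v_7(num) − v_7(den) = 0; compare against these criteria.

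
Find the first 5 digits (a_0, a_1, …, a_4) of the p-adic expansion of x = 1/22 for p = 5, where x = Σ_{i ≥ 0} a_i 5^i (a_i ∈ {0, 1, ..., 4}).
(a_0, …, a_4) = (3, 1, 4, 3, 4)

v_5(1/22) = 0 (numerator and denominator both coprime to 5), so x ∈ ℤ_5^×. Compute digits iteratively via a_i = x_i mod 5, x_{i+1} = (x_i − a_i)/5, with x_0 = x:
  x_0 = 1/22;  a_0 = 3;  x_1 = (x_0 − 3)/5 = -13/22
  x_1 = -13/22;  a_1 = 1;  x_2 = (x_1 − 1)/5 = -7/22
  x_2 = -7/22;  a_2 = 4;  x_3 = (x_2 − 4)/5 = -19/22
  x_3 = -19/22;  a_3 = 3;  x_4 = (x_3 − 3)/5 = -17/22
  x_4 = -17/22;  a_4 = 4;  x_5 = (x_4 − 4)/5 = -21/22
Digits: (3, 1, 4, 3, 4).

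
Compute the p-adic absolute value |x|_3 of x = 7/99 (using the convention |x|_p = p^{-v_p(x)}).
|7/99|_3 = 9

Step 1 — compute v_3(x) by factoring powers of 3 out of the numerator and denominator: v_3(7/99) = -2. Step 2 — apply |x|_p = p^{-v_p(x)} = 3^{2} = 9.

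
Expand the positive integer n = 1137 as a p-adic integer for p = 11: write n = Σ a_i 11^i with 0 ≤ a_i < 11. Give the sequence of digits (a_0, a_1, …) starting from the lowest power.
(a_0, a_1, …) = (4, 4, 9)

Repeated division by 11 gives the digits low-to-high: 1137 = 4 + 4·11^1 + 9·11^2. Digit sequence: (4, 4, 9).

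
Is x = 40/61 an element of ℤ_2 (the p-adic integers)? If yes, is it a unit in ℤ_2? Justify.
x ∈ ℤ_2 but not a unit; v_2(x) = 3 > 0

ℤ_2 = {x ∈ ℚ_2 : v_2(x) ≥ 0} and ℤ_2^× = {x ∈ ℤ_2 : v_2(x) = 0}. Here v_2(40/61) = v_2(num) − v_2(den) = 3; compare against these criteria.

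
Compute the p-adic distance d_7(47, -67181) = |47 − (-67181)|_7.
d_7(47, -67181) = 1/16807

Step 1 — x − y = 47 − (-67181) = 67228. Step 2 — v_7(67228) = 5 (factor: 67228 = (7^5 · 4); the sign does not affect v_p). Step 3 — |x − y|_7 = 7^{-5} = 1/16807.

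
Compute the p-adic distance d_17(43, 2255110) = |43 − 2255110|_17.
d_17(43, 2255110) = 1/83521

Step 1 — x − y = 43 − 2255110 = -2255067. Step 2 — v_17(-2255067) = 4 (factor: -2255067 = −(17^4 · 27); the sign does not affect v_p). Step 3 — |x − y|_17 = 17^{-4} = 1/83521.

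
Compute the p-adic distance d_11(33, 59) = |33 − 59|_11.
d_11(33, 59) = 1

Step 1 — x − y = 33 − 59 = -26. Step 2 — v_11(-26) = 0 (factor: -26 = −(11^0 · 26); the sign does not affect v_p). Step 3 — |x − y|_11 = 11^{0} = 1.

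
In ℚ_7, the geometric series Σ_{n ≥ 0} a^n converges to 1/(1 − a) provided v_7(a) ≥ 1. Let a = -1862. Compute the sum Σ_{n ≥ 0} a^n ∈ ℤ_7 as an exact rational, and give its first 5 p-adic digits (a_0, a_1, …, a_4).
Σ a^n = 1/(1 − a) = 1/1863;  first 5 digits = (1, 0, 4, 1, 1)

v_7(a) = 2 ≥ 1, so the series converges in ℤ_7 to 1/(1 − a) = 1/(1 − (-1862)) = 1/1863. Expand this rational in ℤ_7: compute digits iteratively via d_i = x_i mod 7, x_{i+1} = (x_i − d_i)/7. The first 5 digits are (1, 0, 4, 1, 1).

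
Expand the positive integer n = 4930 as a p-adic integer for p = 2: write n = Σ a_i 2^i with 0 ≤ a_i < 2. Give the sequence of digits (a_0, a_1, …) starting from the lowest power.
(a_0, a_1, …) = (0, 1, 0, 0, 0, 0, 1, 0, 1, 1, 0, 0, 1)

Repeated division by 2 gives the digits low-to-high: 4930 = 1·2^1 + 1·2^6 + 1·2^8 + 1·2^9 + 1·2^12. Digit sequence: (0, 1, 0, 0, 0, 0, 1, 0, 1, 1, 0, 0, 1).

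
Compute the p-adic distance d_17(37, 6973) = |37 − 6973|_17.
d_17(37, 6973) = 1/289

Step 1 — x − y = 37 − 6973 = -6936. Step 2 — v_17(-6936) = 2 (factor: -6936 = −(17^2 · 24); the sign does not affect v_p). Step 3 — |x − y|_17 = 17^{-2} = 1/289.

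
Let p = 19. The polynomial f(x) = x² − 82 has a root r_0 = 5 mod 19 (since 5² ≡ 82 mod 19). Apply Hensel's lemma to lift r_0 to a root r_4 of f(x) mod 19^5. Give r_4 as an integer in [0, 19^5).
r_4 = 445232 (mod 2476099)

Hensel's recurrence: r_{i+1} = r_i − f(r_i)·(f′(r_i))^{-1} mod 19^{i+2}, with f′(x) = 2x. Iterate:
  r_0 = 5 (mod 19)
  r_1 = 119 (mod 361)
  r_2 = 6256 (mod 6859)
  r_3 = 54269 (mod 130321)
  r_4 = 445232 (mod 2476099)
Final: r_4 = 445232, and one checks f(r_4) ≡ 0 mod 19^5.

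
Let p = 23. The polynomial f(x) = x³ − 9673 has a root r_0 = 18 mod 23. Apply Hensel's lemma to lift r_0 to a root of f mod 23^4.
r_3 = 164560 (mod 279841)

Hensel: r_{i+1} = r_i − f(r_i)/f′(r_i) mod 23^{i+2}, where f′(x) = 3x². Iterate:
  r_0 = 18 (mod 23)
  r_1 = 41 (mod 529)
  r_2 = 6389 (mod 12167)
  r_3 = 164560 (mod 279841)
Final: r = 164560 with f(r) ≡ 0 mod 23^4.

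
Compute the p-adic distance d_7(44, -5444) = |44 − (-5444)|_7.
d_7(44, -5444) = 1/343

Step 1 — x − y = 44 − (-5444) = 5488. Step 2 — v_7(5488) = 3 (factor: 5488 = (7^3 · 16); the sign does not affect v_p). Step 3 — |x − y|_7 = 7^{-3} = 1/343.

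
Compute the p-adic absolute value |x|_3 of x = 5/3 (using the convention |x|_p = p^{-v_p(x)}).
|5/3|_3 = 3

Step 1 — compute v_3(x) by factoring powers of 3 out of the numerator and denominator: v_3(5/3) = -1. Step 2 — apply |x|_p = p^{-v_p(x)} = 3^{1} = 3.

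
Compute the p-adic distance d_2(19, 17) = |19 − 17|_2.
d_2(19, 17) = 1/2

Step 1 — x − y = 19 − 17 = 2. Step 2 — v_2(2) = 1 (factor: 2 = (2^1 · 1); the sign does not affect v_p). Step 3 — |x − y|_2 = 2^{-1} = 1/2.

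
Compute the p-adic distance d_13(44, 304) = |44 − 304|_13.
d_13(44, 304) = 1/13

Step 1 — x − y = 44 − 304 = -260. Step 2 — v_13(-260) = 1 (factor: -260 = −(13^1 · 20); the sign does not affect v_p). Step 3 — |x − y|_13 = 13^{-1} = 1/13.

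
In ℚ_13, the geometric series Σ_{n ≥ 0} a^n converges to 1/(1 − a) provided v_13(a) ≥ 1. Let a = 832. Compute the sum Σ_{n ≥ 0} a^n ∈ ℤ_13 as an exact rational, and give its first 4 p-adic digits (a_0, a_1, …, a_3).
Σ a^n = 1/(1 − a) = -1/831;  first 4 digits = (1, 12, 5, 2)

v_13(a) = 1 ≥ 1, so the series converges in ℤ_13 to 1/(1 − a) = 1/(1 − 832) = -1/831. Expand this rational in ℤ_13: compute digits iteratively via d_i = x_i mod 13, x_{i+1} = (x_i − d_i)/13. The first 4 digits are (1, 12, 5, 2).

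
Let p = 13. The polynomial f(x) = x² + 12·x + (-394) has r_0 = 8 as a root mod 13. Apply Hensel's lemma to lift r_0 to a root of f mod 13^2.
r_1 = 125 (mod 169)

Hensel: r_{i+1} = r_i − f(r_i)·(f′(r_i))^{-1} mod 13^{i+2}, f′(x) = 2x + 12. Iterate:
  r_0 = 8 (mod 13)
  r_1 = 125 (mod 169)
Final: r = 125 satisfies f(r) ≡ 0 mod 13^2.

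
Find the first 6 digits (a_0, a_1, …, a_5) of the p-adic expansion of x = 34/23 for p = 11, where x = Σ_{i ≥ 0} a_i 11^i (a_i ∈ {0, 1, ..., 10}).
(a_0, …, a_5) = (1, 1, 9, 3, 3, 4)

v_11(34/23) = 0 (numerator and denominator both coprime to 11), so x ∈ ℤ_11^×. Compute digits iteratively via a_i = x_i mod 11, x_{i+1} = (x_i − a_i)/11, with x_0 = x:
  x_0 = 34/23;  a_0 = 1;  x_1 = (x_0 − 1)/11 = 1/23
  x_1 = 1/23;  a_1 = 1;  x_2 = (x_1 − 1)/11 = -2/23
  x_2 = -2/23;  a_2 = 9;  x_3 = (x_2 − 9)/11 = -19/23
  x_3 = -19/23;  a_3 = 3;  x_4 = (x_3 − 3)/11 = -8/23
  x_4 = -8/23;  a_4 = 3;  x_5 = (x_4 − 3)/11 = -7/23
  x_5 = -7/23;  a_5 = 4;  x_6 = (x_5 − 4)/11 = -9/23
Digits: (1, 1, 9, 3, 3, 4).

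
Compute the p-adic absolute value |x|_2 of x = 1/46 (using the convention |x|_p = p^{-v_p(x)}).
|1/46|_2 = 2

Step 1 — compute v_2(x) by factoring powers of 2 out of the numerator and denominator: v_2(1/46) = -1. Step 2 — apply |x|_p = p^{-v_p(x)} = 2^{1} = 2.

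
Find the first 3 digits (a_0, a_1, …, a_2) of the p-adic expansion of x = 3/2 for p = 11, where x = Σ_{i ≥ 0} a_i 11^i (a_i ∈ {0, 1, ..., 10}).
(a_0, …, a_2) = (7, 5, 5)

v_11(3/2) = 0 (numerator and denominator both coprime to 11), so x ∈ ℤ_11^×. Compute digits iteratively via a_i = x_i mod 11, x_{i+1} = (x_i − a_i)/11, with x_0 = x:
  x_0 = 3/2;  a_0 = 7;  x_1 = (x_0 − 7)/11 = -1/2
  x_1 = -1/2;  a_1 = 5;  x_2 = (x_1 − 5)/11 = -1/2
  x_2 = -1/2;  a_2 = 5;  x_3 = (x_2 − 5)/11 = -1/2
Digits: (7, 5, 5).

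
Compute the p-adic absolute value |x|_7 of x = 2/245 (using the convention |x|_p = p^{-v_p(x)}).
|2/245|_7 = 49

Step 1 — compute v_7(x) by factoring powers of 7 out of the numerator and denominator: v_7(2/245) = -2. Step 2 — apply |x|_p = p^{-v_p(x)} = 7^{2} = 49.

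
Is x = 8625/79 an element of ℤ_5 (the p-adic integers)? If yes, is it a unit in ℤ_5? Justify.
x ∈ ℤ_5 but not a unit; v_5(x) = 3 > 0

ℤ_5 = {x ∈ ℚ_5 : v_5(x) ≥ 0} and ℤ_5^× = {x ∈ ℤ_5 : v_5(x) = 0}. Here v_5(8625/79) = v_5(num) − v_5(den) = 3; compare against these criteria.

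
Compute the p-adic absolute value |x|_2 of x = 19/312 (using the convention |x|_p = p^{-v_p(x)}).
|19/312|_2 = 8

Step 1 — compute v_2(x) by factoring powers of 2 out of the numerator and denominator: v_2(19/312) = -3. Step 2 — apply |x|_p = p^{-v_p(x)} = 2^{3} = 8.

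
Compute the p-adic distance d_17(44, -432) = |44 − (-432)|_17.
d_17(44, -432) = 1/17

Step 1 — x − y = 44 − (-432) = 476. Step 2 — v_17(476) = 1 (factor: 476 = (17^1 · 28); the sign does not affect v_p). Step 3 — |x − y|_17 = 17^{-1} = 1/17.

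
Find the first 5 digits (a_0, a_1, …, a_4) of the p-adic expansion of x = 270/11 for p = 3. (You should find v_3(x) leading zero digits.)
(a_0, …, a_4) = (0, 0, 0, 2, 1)

v_3(270/11) = 3, so a_0 = ... = a_2 = 0. Factor out: x = 3^3 · u with u = 10/11 a unit in ℤ_3. Expand u iteratively via a_{v+i} = u_i mod 3, u_{i+1} = (u_i − a_{v+i})/3:
  u_0 = 10/11;  a_3 = 2;  u_1 = (u_0 − 2)/3 = -4/11
  u_1 = -4/11;  a_4 = 1;  u_2 = (u_1 − 1)/3 = -5/11
Digits: (0, 0, 0, 2, 1).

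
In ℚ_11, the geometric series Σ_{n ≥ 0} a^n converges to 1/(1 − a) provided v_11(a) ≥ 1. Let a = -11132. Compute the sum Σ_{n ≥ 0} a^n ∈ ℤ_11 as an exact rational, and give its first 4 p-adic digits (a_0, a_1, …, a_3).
Σ a^n = 1/(1 − a) = 1/11133;  first 4 digits = (1, 0, 7, 2)

v_11(a) = 2 ≥ 1, so the series converges in ℤ_11 to 1/(1 − a) = 1/(1 − (-11132)) = 1/11133. Expand this rational in ℤ_11: compute digits iteratively via d_i = x_i mod 11, x_{i+1} = (x_i − d_i)/11. The first 4 digits are (1, 0, 7, 2).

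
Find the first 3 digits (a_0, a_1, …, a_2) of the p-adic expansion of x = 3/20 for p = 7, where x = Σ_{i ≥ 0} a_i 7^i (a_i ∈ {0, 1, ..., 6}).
(a_0, …, a_2) = (4, 4, 6)

v_7(3/20) = 0 (numerator and denominator both coprime to 7), so x ∈ ℤ_7^×. Compute digits iteratively via a_i = x_i mod 7, x_{i+1} = (x_i − a_i)/7, with x_0 = x:
  x_0 = 3/20;  a_0 = 4;  x_1 = (x_0 − 4)/7 = -11/20
  x_1 = -11/20;  a_1 = 4;  x_2 = (x_1 − 4)/7 = -13/20
  x_2 = -13/20;  a_2 = 6;  x_3 = (x_2 − 6)/7 = -19/20
Digits: (4, 4, 6).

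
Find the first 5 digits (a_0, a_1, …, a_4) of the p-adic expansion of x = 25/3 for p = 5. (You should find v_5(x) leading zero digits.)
(a_0, …, a_4) = (0, 0, 2, 3, 1)

v_5(25/3) = 2, so a_0 = ... = a_1 = 0. Factor out: x = 5^2 · u with u = 1/3 a unit in ℤ_5. Expand u iteratively via a_{v+i} = u_i mod 5, u_{i+1} = (u_i − a_{v+i})/5:
  u_0 = 1/3;  a_2 = 2;  u_1 = (u_0 − 2)/5 = -1/3
  u_1 = -1/3;  a_3 = 3;  u_2 = (u_1 − 3)/5 = -2/3
  u_2 = -2/3;  a_4 = 1;  u_3 = (u_2 − 1)/5 = -1/3
Digits: (0, 0, 2, 3, 1).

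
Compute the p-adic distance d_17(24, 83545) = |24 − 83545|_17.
d_17(24, 83545) = 1/83521

Step 1 — x − y = 24 − 83545 = -83521. Step 2 — v_17(-83521) = 4 (factor: -83521 = −(17^4 · 1); the sign does not affect v_p). Step 3 — |x − y|_17 = 17^{-4} = 1/83521.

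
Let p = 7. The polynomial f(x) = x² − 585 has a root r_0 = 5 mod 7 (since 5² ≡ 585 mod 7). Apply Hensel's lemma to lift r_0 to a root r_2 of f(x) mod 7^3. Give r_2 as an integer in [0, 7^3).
r_2 = 159 (mod 343)

Hensel's recurrence: r_{i+1} = r_i − f(r_i)·(f′(r_i))^{-1} mod 7^{i+2}, with f′(x) = 2x. Iterate:
  r_0 = 5 (mod 7)
  r_1 = 12 (mod 49)
  r_2 = 159 (mod 343)
Final: r_2 = 159, and one checks f(r_2) ≡ 0 mod 7^3.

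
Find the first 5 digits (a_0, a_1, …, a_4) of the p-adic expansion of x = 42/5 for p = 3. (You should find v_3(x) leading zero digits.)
(a_0, …, a_4) = (0, 1, 0, 2, 0)

v_3(42/5) = 1, so a_0 = ... = a_0 = 0. Factor out: x = 3^1 · u with u = 14/5 a unit in ℤ_3. Expand u iteratively via a_{v+i} = u_i mod 3, u_{i+1} = (u_i − a_{v+i})/3:
  u_0 = 14/5;  a_1 = 1;  u_1 = (u_0 − 1)/3 = 3/5
  u_1 = 3/5;  a_2 = 0;  u_2 = (u_1 − 0)/3 = 1/5
  u_2 = 1/5;  a_3 = 2;  u_3 = (u_2 − 2)/3 = -3/5
  u_3 = -3/5;  a_4 = 0;  u_4 = (u_3 − 0)/3 = -1/5
Digits: (0, 1, 0, 2, 0).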